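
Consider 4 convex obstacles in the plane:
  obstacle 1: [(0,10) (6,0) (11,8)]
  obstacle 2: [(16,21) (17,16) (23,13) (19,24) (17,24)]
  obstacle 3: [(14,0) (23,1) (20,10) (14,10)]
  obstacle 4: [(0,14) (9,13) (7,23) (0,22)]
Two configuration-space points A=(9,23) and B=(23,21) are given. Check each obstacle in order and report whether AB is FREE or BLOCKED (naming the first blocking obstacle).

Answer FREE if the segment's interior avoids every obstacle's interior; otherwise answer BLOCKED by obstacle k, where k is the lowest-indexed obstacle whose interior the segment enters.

Obstacle 1 [(0,10) (6,0) (11,8)]:
  edge (0,10)–(6,0): clear
  edge (6,0)–(11,8): clear
  edge (11,8)–(0,10): clear
  midpoint (16,22) outside
  → clear
Obstacle 2 [(16,21) (17,16) (23,13) (19,24) (17,24)]:
  edge (16,21)–(17,16): clear
  edge (17,16)–(23,13): clear
  edge (23,13)–(19,24): crosses AB
  edge (19,24)–(17,24): clear
  edge (17,24)–(16,21): crosses AB
  → BLOCKED
Obstacle 3 [(14,0) (23,1) (20,10) (14,10)]:
  edge (14,0)–(23,1): clear
  edge (23,1)–(20,10): clear
  edge (20,10)–(14,10): clear
  edge (14,10)–(14,0): clear
  midpoint (16,22) outside
  → clear
Obstacle 4 [(0,14) (9,13) (7,23) (0,22)]:
  edge (0,14)–(9,13): clear
  edge (9,13)–(7,23): clear
  edge (7,23)–(0,22): clear
  edge (0,22)–(0,14): clear
  midpoint (16,22) outside
  → clear

BLOCKED by obstacle 2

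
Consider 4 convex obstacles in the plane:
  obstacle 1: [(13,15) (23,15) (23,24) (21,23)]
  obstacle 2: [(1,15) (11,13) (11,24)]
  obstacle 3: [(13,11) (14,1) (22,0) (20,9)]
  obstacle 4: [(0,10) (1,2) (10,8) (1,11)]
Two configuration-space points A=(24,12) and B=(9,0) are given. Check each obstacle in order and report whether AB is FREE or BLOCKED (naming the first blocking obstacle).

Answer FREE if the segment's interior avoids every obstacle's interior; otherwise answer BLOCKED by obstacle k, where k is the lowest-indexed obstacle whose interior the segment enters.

Obstacle 1 [(13,15) (23,15) (23,24) (21,23)]:
  edge (13,15)–(23,15): clear
  edge (23,15)–(23,24): clear
  edge (23,24)–(21,23): clear
  edge (21,23)–(13,15): clear
  midpoint (33/2,6) outside
  → clear
Obstacle 2 [(1,15) (11,13) (11,24)]:
  edge (1,15)–(11,13): clear
  edge (11,13)–(11,24): clear
  edge (11,24)–(1,15): clear
  midpoint (33/2,6) outside
  → clear
Obstacle 3 [(13,11) (14,1) (22,0) (20,9)]:
  edge (13,11)–(14,1): crosses AB
  edge (14,1)–(22,0): clear
  edge (22,0)–(20,9): crosses AB
  edge (20,9)–(13,11): clear
  → BLOCKED
Obstacle 4 [(0,10) (1,2) (10,8) (1,11)]:
  edge (0,10)–(1,2): clear
  edge (1,2)–(10,8): clear
  edge (10,8)–(1,11): clear
  edge (1,11)–(0,10): clear
  midpoint (33/2,6) outside
  → clear

BLOCKED by obstacle 3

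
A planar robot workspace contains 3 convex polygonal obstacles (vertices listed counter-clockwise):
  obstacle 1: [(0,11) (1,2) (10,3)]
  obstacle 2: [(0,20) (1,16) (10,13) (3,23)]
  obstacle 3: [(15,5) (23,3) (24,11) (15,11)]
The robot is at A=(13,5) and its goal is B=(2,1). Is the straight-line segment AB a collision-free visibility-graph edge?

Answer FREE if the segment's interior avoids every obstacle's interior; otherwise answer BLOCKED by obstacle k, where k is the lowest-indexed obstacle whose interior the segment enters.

BLOCKED by obstacle 1

Obstacle 1 [(0,11) (1,2) (10,3)]:
  edge (0,11)–(1,2): clear
  edge (1,2)–(10,3): crosses AB
  edge (10,3)–(0,11): crosses AB
  → BLOCKED
Obstacle 2 [(0,20) (1,16) (10,13) (3,23)]:
  edge (0,20)–(1,16): clear
  edge (1,16)–(10,13): clear
  edge (10,13)–(3,23): clear
  edge (3,23)–(0,20): clear
  midpoint (15/2,3) outside
  → clear
Obstacle 3 [(15,5) (23,3) (24,11) (15,11)]:
  edge (15,5)–(23,3): clear
  edge (23,3)–(24,11): clear
  edge (24,11)–(15,11): clear
  edge (15,11)–(15,5): clear
  midpoint (15/2,3) outside
  → clear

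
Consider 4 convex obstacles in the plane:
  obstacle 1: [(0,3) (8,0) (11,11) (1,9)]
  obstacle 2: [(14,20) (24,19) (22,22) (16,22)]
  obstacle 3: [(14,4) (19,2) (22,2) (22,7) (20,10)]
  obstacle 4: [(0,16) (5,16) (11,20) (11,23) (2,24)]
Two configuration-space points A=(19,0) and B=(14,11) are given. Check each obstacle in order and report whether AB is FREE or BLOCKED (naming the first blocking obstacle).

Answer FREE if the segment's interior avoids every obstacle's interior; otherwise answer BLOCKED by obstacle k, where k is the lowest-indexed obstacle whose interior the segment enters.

Obstacle 1 [(0,3) (8,0) (11,11) (1,9)]:
  edge (0,3)–(8,0): clear
  edge (8,0)–(11,11): clear
  edge (11,11)–(1,9): clear
  edge (1,9)–(0,3): clear
  midpoint (33/2,11/2) outside
  → clear
Obstacle 2 [(14,20) (24,19) (22,22) (16,22)]:
  edge (14,20)–(24,19): clear
  edge (24,19)–(22,22): clear
  edge (22,22)–(16,22): clear
  edge (16,22)–(14,20): clear
  midpoint (33/2,11/2) outside
  → clear
Obstacle 3 [(14,4) (19,2) (22,2) (22,7) (20,10)]:
  edge (14,4)–(19,2): crosses AB
  edge (19,2)–(22,2): clear
  edge (22,2)–(22,7): clear
  edge (22,7)–(20,10): clear
  edge (20,10)–(14,4): crosses AB
  → BLOCKED
Obstacle 4 [(0,16) (5,16) (11,20) (11,23) (2,24)]:
  edge (0,16)–(5,16): clear
  edge (5,16)–(11,20): clear
  edge (11,20)–(11,23): clear
  edge (11,23)–(2,24): clear
  edge (2,24)–(0,16): clear
  midpoint (33/2,11/2) outside
  → clear

BLOCKED by obstacle 3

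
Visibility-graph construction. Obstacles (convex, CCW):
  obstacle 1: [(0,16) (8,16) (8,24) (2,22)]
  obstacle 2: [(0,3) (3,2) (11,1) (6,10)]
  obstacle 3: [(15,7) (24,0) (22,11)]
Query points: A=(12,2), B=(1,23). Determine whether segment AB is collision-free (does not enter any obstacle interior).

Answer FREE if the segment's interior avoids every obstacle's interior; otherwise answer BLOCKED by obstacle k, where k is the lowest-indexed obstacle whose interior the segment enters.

Obstacle 1 [(0,16) (8,16) (8,24) (2,22)]:
  edge (0,16)–(8,16): crosses AB
  edge (8,16)–(8,24): clear
  edge (8,24)–(2,22): clear
  edge (2,22)–(0,16): crosses AB
  → BLOCKED
Obstacle 2 [(0,3) (3,2) (11,1) (6,10)]:
  edge (0,3)–(3,2): clear
  edge (3,2)–(11,1): clear
  edge (11,1)–(6,10): clear
  edge (6,10)–(0,3): clear
  midpoint (13/2,25/2) outside
  → clear
Obstacle 3 [(15,7) (24,0) (22,11)]:
  edge (15,7)–(24,0): clear
  edge (24,0)–(22,11): clear
  edge (22,11)–(15,7): clear
  midpoint (13/2,25/2) outside
  → clear

BLOCKED by obstacle 1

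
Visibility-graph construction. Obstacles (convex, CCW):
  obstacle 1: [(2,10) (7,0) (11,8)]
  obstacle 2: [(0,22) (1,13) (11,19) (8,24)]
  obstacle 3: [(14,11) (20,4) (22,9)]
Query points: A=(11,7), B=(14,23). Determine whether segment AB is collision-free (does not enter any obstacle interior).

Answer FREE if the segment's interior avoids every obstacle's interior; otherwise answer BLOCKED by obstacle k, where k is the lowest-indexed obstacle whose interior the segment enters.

Obstacle 1 [(2,10) (7,0) (11,8)]:
  edge (2,10)–(7,0): clear
  edge (7,0)–(11,8): clear
  edge (11,8)–(2,10): clear
  midpoint (25/2,15) outside
  → clear
Obstacle 2 [(0,22) (1,13) (11,19) (8,24)]:
  edge (0,22)–(1,13): clear
  edge (1,13)–(11,19): clear
  edge (11,19)–(8,24): clear
  edge (8,24)–(0,22): clear
  midpoint (25/2,15) outside
  → clear
Obstacle 3 [(14,11) (20,4) (22,9)]:
  edge (14,11)–(20,4): clear
  edge (20,4)–(22,9): clear
  edge (22,9)–(14,11): clear
  midpoint (25/2,15) outside
  → clear

FREE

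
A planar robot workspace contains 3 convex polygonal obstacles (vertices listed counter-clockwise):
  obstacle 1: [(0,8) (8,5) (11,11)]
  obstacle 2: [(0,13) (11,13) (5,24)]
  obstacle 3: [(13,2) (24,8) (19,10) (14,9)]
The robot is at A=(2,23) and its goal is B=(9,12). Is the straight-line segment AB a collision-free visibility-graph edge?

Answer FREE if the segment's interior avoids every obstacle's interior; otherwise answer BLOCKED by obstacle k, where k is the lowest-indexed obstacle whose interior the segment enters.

BLOCKED by obstacle 2

Obstacle 1 [(0,8) (8,5) (11,11)]:
  edge (0,8)–(8,5): clear
  edge (8,5)–(11,11): clear
  edge (11,11)–(0,8): clear
  midpoint (11/2,35/2) outside
  → clear
Obstacle 2 [(0,13) (11,13) (5,24)]:
  edge (0,13)–(11,13): crosses AB
  edge (11,13)–(5,24): clear
  edge (5,24)–(0,13): crosses AB
  → BLOCKED
Obstacle 3 [(13,2) (24,8) (19,10) (14,9)]:
  edge (13,2)–(24,8): clear
  edge (24,8)–(19,10): clear
  edge (19,10)–(14,9): clear
  edge (14,9)–(13,2): clear
  midpoint (11/2,35/2) outside
  → clear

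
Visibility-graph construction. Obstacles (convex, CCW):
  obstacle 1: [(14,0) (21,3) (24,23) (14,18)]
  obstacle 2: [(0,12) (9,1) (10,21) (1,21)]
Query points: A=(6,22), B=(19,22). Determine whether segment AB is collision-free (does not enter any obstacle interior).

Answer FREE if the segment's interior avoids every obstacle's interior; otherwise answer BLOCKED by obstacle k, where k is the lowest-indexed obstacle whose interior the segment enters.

Obstacle 1 [(14,0) (21,3) (24,23) (14,18)]:
  edge (14,0)–(21,3): clear
  edge (21,3)–(24,23): clear
  edge (24,23)–(14,18): clear
  edge (14,18)–(14,0): clear
  midpoint (25/2,22) outside
  → clear
Obstacle 2 [(0,12) (9,1) (10,21) (1,21)]:
  edge (0,12)–(9,1): clear
  edge (9,1)–(10,21): clear
  edge (10,21)–(1,21): clear
  edge (1,21)–(0,12): clear
  midpoint (25/2,22) outside
  → clear

FREE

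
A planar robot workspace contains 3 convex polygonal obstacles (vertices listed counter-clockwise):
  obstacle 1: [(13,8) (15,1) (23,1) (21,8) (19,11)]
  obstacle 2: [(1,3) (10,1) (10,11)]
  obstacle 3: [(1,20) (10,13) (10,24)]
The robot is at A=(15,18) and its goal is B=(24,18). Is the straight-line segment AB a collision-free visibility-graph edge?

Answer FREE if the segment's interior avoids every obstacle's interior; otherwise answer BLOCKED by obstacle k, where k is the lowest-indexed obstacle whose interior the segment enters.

Obstacle 1 [(13,8) (15,1) (23,1) (21,8) (19,11)]:
  edge (13,8)–(15,1): clear
  edge (15,1)–(23,1): clear
  edge (23,1)–(21,8): clear
  edge (21,8)–(19,11): clear
  edge (19,11)–(13,8): clear
  midpoint (39/2,18) outside
  → clear
Obstacle 2 [(1,3) (10,1) (10,11)]:
  edge (1,3)–(10,1): clear
  edge (10,1)–(10,11): clear
  edge (10,11)–(1,3): clear
  midpoint (39/2,18) outside
  → clear
Obstacle 3 [(1,20) (10,13) (10,24)]:
  edge (1,20)–(10,13): clear
  edge (10,13)–(10,24): clear
  edge (10,24)–(1,20): clear
  midpoint (39/2,18) outside
  → clear

FREE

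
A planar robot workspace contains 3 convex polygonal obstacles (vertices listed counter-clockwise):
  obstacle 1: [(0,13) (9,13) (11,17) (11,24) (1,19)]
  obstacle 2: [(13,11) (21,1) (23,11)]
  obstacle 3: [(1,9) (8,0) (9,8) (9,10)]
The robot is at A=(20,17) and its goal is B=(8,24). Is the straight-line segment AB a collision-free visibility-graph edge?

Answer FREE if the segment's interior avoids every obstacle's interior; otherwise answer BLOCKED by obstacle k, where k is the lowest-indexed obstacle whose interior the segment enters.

BLOCKED by obstacle 1

Obstacle 1 [(0,13) (9,13) (11,17) (11,24) (1,19)]:
  edge (0,13)–(9,13): clear
  edge (9,13)–(11,17): clear
  edge (11,17)–(11,24): crosses AB
  edge (11,24)–(1,19): crosses AB
  edge (1,19)–(0,13): clear
  → BLOCKED
Obstacle 2 [(13,11) (21,1) (23,11)]:
  edge (13,11)–(21,1): clear
  edge (21,1)–(23,11): clear
  edge (23,11)–(13,11): clear
  midpoint (14,41/2) outside
  → clear
Obstacle 3 [(1,9) (8,0) (9,8) (9,10)]:
  edge (1,9)–(8,0): clear
  edge (8,0)–(9,8): clear
  edge (9,8)–(9,10): clear
  edge (9,10)–(1,9): clear
  midpoint (14,41/2) outside
  → clear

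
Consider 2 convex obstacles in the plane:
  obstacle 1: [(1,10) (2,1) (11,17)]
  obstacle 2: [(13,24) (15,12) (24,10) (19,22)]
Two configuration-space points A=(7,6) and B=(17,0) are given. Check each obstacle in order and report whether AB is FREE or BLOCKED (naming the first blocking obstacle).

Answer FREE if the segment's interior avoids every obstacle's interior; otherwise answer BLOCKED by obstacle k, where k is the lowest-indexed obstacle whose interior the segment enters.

Obstacle 1 [(1,10) (2,1) (11,17)]:
  edge (1,10)–(2,1): clear
  edge (2,1)–(11,17): clear
  edge (11,17)–(1,10): clear
  midpoint (12,3) outside
  → clear
Obstacle 2 [(13,24) (15,12) (24,10) (19,22)]:
  edge (13,24)–(15,12): clear
  edge (15,12)–(24,10): clear
  edge (24,10)–(19,22): clear
  edge (19,22)–(13,24): clear
  midpoint (12,3) outside
  → clear

FREE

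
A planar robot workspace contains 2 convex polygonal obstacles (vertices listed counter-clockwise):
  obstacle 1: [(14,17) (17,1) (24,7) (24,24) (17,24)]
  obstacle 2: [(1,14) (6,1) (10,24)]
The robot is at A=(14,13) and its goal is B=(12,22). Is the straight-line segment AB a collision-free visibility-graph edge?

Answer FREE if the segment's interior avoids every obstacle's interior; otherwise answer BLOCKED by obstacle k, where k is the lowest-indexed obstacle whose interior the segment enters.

Obstacle 1 [(14,17) (17,1) (24,7) (24,24) (17,24)]:
  edge (14,17)–(17,1): clear
  edge (17,1)–(24,7): clear
  edge (24,7)–(24,24): clear
  edge (24,24)–(17,24): clear
  edge (17,24)–(14,17): clear
  midpoint (13,35/2) outside
  → clear
Obstacle 2 [(1,14) (6,1) (10,24)]:
  edge (1,14)–(6,1): clear
  edge (6,1)–(10,24): clear
  edge (10,24)–(1,14): clear
  midpoint (13,35/2) outside
  → clear

FREE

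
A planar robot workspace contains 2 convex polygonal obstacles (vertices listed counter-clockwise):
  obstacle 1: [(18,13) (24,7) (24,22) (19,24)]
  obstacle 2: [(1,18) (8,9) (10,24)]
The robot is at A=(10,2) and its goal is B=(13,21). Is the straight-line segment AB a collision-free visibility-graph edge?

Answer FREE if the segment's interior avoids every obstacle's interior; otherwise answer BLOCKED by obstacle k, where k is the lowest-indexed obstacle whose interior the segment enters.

FREE

Obstacle 1 [(18,13) (24,7) (24,22) (19,24)]:
  edge (18,13)–(24,7): clear
  edge (24,7)–(24,22): clear
  edge (24,22)–(19,24): clear
  edge (19,24)–(18,13): clear
  midpoint (23/2,23/2) outside
  → clear
Obstacle 2 [(1,18) (8,9) (10,24)]:
  edge (1,18)–(8,9): clear
  edge (8,9)–(10,24): clear
  edge (10,24)–(1,18): clear
  midpoint (23/2,23/2) outside
  → clear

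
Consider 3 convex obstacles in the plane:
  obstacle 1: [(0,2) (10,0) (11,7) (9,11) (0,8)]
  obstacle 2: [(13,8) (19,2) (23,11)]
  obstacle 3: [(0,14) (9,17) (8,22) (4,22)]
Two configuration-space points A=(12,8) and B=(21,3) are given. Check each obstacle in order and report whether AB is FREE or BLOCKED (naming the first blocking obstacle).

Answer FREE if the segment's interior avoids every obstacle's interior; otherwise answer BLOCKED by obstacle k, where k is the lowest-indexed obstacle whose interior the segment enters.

BLOCKED by obstacle 2

Obstacle 1 [(0,2) (10,0) (11,7) (9,11) (0,8)]:
  edge (0,2)–(10,0): clear
  edge (10,0)–(11,7): clear
  edge (11,7)–(9,11): clear
  edge (9,11)–(0,8): clear
  edge (0,8)–(0,2): clear
  midpoint (33/2,11/2) outside
  → clear
Obstacle 2 [(13,8) (19,2) (23,11)]:
  edge (13,8)–(19,2): crosses AB
  edge (19,2)–(23,11): crosses AB
  edge (23,11)–(13,8): clear
  → BLOCKED
Obstacle 3 [(0,14) (9,17) (8,22) (4,22)]:
  edge (0,14)–(9,17): clear
  edge (9,17)–(8,22): clear
  edge (8,22)–(4,22): clear
  edge (4,22)–(0,14): clear
  midpoint (33/2,11/2) outside
  → clear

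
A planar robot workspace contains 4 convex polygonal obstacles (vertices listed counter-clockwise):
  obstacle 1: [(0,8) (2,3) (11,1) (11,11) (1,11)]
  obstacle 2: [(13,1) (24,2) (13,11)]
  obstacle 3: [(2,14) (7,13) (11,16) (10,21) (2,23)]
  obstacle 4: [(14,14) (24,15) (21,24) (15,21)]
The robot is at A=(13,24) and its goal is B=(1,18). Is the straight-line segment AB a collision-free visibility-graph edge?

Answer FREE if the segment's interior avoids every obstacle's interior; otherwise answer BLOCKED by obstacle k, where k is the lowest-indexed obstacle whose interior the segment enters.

Obstacle 1 [(0,8) (2,3) (11,1) (11,11) (1,11)]:
  edge (0,8)–(2,3): clear
  edge (2,3)–(11,1): clear
  edge (11,1)–(11,11): clear
  edge (11,11)–(1,11): clear
  edge (1,11)–(0,8): clear
  midpoint (7,21) outside
  → clear
Obstacle 2 [(13,1) (24,2) (13,11)]:
  edge (13,1)–(24,2): clear
  edge (24,2)–(13,11): clear
  edge (13,11)–(13,1): clear
  midpoint (7,21) outside
  → clear
Obstacle 3 [(2,14) (7,13) (11,16) (10,21) (2,23)]:
  edge (2,14)–(7,13): clear
  edge (7,13)–(11,16): clear
  edge (11,16)–(10,21): clear
  edge (10,21)–(2,23): crosses AB
  edge (2,23)–(2,14): crosses AB
  → BLOCKED
Obstacle 4 [(14,14) (24,15) (21,24) (15,21)]:
  edge (14,14)–(24,15): clear
  edge (24,15)–(21,24): clear
  edge (21,24)–(15,21): clear
  edge (15,21)–(14,14): clear
  midpoint (7,21) outside
  → clear

BLOCKED by obstacle 3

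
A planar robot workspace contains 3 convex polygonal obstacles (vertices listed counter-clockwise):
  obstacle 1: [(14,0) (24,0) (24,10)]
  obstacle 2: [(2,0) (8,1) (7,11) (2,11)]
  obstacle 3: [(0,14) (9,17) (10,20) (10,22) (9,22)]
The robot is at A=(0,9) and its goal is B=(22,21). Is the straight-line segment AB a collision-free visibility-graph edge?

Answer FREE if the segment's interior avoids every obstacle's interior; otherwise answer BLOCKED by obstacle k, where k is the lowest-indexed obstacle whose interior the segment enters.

Obstacle 1 [(14,0) (24,0) (24,10)]:
  edge (14,0)–(24,0): clear
  edge (24,0)–(24,10): clear
  edge (24,10)–(14,0): clear
  midpoint (11,15) outside
  → clear
Obstacle 2 [(2,0) (8,1) (7,11) (2,11)]:
  edge (2,0)–(8,1): clear
  edge (8,1)–(7,11): clear
  edge (7,11)–(2,11): crosses AB
  edge (2,11)–(2,0): crosses AB
  → BLOCKED
Obstacle 3 [(0,14) (9,17) (10,20) (10,22) (9,22)]:
  edge (0,14)–(9,17): clear
  edge (9,17)–(10,20): clear
  edge (10,20)–(10,22): clear
  edge (10,22)–(9,22): clear
  edge (9,22)–(0,14): clear
  midpoint (11,15) outside
  → clear

BLOCKED by obstacle 2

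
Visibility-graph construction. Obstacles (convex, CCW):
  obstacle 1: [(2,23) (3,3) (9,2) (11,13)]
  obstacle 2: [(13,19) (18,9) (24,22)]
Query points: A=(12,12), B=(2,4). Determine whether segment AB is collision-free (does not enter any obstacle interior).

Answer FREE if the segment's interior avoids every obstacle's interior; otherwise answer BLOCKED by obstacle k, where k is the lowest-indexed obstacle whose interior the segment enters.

BLOCKED by obstacle 1

Obstacle 1 [(2,23) (3,3) (9,2) (11,13)]:
  edge (2,23)–(3,3): crosses AB
  edge (3,3)–(9,2): clear
  edge (9,2)–(11,13): crosses AB
  edge (11,13)–(2,23): clear
  → BLOCKED
Obstacle 2 [(13,19) (18,9) (24,22)]:
  edge (13,19)–(18,9): clear
  edge (18,9)–(24,22): clear
  edge (24,22)–(13,19): clear
  midpoint (7,8) outside
  → clear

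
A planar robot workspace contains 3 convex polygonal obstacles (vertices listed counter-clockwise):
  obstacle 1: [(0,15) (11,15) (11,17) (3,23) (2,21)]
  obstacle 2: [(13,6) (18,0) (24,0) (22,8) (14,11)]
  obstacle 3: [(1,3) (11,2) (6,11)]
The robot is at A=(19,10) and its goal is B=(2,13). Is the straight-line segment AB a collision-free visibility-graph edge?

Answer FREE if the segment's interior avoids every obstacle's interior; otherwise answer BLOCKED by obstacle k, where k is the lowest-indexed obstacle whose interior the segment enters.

BLOCKED by obstacle 2

Obstacle 1 [(0,15) (11,15) (11,17) (3,23) (2,21)]:
  edge (0,15)–(11,15): clear
  edge (11,15)–(11,17): clear
  edge (11,17)–(3,23): clear
  edge (3,23)–(2,21): clear
  edge (2,21)–(0,15): clear
  midpoint (21/2,23/2) outside
  → clear
Obstacle 2 [(13,6) (18,0) (24,0) (22,8) (14,11)]:
  edge (13,6)–(18,0): clear
  edge (18,0)–(24,0): clear
  edge (24,0)–(22,8): clear
  edge (22,8)–(14,11): crosses AB
  edge (14,11)–(13,6): crosses AB
  → BLOCKED
Obstacle 3 [(1,3) (11,2) (6,11)]:
  edge (1,3)–(11,2): clear
  edge (11,2)–(6,11): clear
  edge (6,11)–(1,3): clear
  midpoint (21/2,23/2) outside
  → clear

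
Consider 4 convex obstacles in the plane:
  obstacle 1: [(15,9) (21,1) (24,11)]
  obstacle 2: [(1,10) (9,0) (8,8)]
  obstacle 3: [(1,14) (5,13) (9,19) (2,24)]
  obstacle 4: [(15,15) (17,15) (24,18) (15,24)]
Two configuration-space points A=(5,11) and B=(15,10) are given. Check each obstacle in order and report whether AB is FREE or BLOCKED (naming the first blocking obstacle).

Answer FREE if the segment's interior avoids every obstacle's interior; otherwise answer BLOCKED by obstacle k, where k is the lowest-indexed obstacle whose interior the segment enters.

Obstacle 1 [(15,9) (21,1) (24,11)]:
  edge (15,9)–(21,1): clear
  edge (21,1)–(24,11): clear
  edge (24,11)–(15,9): clear
  midpoint (10,21/2) outside
  → clear
Obstacle 2 [(1,10) (9,0) (8,8)]:
  edge (1,10)–(9,0): clear
  edge (9,0)–(8,8): clear
  edge (8,8)–(1,10): clear
  midpoint (10,21/2) outside
  → clear
Obstacle 3 [(1,14) (5,13) (9,19) (2,24)]:
  edge (1,14)–(5,13): clear
  edge (5,13)–(9,19): clear
  edge (9,19)–(2,24): clear
  edge (2,24)–(1,14): clear
  midpoint (10,21/2) outside
  → clear
Obstacle 4 [(15,15) (17,15) (24,18) (15,24)]:
  edge (15,15)–(17,15): clear
  edge (17,15)–(24,18): clear
  edge (24,18)–(15,24): clear
  edge (15,24)–(15,15): clear
  midpoint (10,21/2) outside
  → clear

FREE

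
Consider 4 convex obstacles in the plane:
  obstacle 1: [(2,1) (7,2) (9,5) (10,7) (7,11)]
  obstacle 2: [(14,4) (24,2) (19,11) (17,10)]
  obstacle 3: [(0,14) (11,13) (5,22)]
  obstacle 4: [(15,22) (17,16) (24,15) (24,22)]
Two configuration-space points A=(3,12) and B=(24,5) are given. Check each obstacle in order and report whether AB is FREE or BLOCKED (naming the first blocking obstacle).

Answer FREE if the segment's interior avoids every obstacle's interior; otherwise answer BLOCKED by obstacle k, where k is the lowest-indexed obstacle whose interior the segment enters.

BLOCKED by obstacle 1

Obstacle 1 [(2,1) (7,2) (9,5) (10,7) (7,11)]:
  edge (2,1)–(7,2): clear
  edge (7,2)–(9,5): clear
  edge (9,5)–(10,7): clear
  edge (10,7)–(7,11): crosses AB
  edge (7,11)–(2,1): crosses AB
  → BLOCKED
Obstacle 2 [(14,4) (24,2) (19,11) (17,10)]:
  edge (14,4)–(24,2): clear
  edge (24,2)–(19,11): crosses AB
  edge (19,11)–(17,10): clear
  edge (17,10)–(14,4): crosses AB
  → BLOCKED
Obstacle 3 [(0,14) (11,13) (5,22)]:
  edge (0,14)–(11,13): clear
  edge (11,13)–(5,22): clear
  edge (5,22)–(0,14): clear
  midpoint (27/2,17/2) outside
  → clear
Obstacle 4 [(15,22) (17,16) (24,15) (24,22)]:
  edge (15,22)–(17,16): clear
  edge (17,16)–(24,15): clear
  edge (24,15)–(24,22): clear
  edge (24,22)–(15,22): clear
  midpoint (27/2,17/2) outside
  → clear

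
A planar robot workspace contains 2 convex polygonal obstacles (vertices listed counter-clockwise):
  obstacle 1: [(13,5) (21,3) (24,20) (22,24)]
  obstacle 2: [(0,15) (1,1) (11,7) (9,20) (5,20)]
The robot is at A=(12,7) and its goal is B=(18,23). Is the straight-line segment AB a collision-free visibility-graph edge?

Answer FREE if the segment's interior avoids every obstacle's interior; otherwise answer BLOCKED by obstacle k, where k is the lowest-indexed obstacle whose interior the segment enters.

Obstacle 1 [(13,5) (21,3) (24,20) (22,24)]:
  edge (13,5)–(21,3): clear
  edge (21,3)–(24,20): clear
  edge (24,20)–(22,24): clear
  edge (22,24)–(13,5): clear
  midpoint (15,15) outside
  → clear
Obstacle 2 [(0,15) (1,1) (11,7) (9,20) (5,20)]:
  edge (0,15)–(1,1): clear
  edge (1,1)–(11,7): clear
  edge (11,7)–(9,20): clear
  edge (9,20)–(5,20): clear
  edge (5,20)–(0,15): clear
  midpoint (15,15) outside
  → clear

FREE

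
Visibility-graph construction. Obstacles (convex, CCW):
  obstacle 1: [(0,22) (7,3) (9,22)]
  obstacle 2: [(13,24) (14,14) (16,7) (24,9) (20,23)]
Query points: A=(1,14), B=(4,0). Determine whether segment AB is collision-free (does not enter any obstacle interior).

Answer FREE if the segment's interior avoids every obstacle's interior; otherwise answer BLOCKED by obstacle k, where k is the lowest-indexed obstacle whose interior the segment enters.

Obstacle 1 [(0,22) (7,3) (9,22)]:
  edge (0,22)–(7,3): clear
  edge (7,3)–(9,22): clear
  edge (9,22)–(0,22): clear
  midpoint (5/2,7) outside
  → clear
Obstacle 2 [(13,24) (14,14) (16,7) (24,9) (20,23)]:
  edge (13,24)–(14,14): clear
  edge (14,14)–(16,7): clear
  edge (16,7)–(24,9): clear
  edge (24,9)–(20,23): clear
  edge (20,23)–(13,24): clear
  midpoint (5/2,7) outside
  → clear

FREE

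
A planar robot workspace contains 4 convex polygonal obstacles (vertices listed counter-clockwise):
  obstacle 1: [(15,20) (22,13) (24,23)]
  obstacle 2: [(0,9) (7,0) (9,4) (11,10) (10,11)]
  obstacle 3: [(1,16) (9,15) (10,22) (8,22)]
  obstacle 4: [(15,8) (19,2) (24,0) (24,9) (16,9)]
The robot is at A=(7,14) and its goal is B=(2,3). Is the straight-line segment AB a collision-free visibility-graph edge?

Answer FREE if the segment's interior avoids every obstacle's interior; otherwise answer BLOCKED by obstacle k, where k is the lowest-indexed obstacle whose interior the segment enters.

Obstacle 1 [(15,20) (22,13) (24,23)]:
  edge (15,20)–(22,13): clear
  edge (22,13)–(24,23): clear
  edge (24,23)–(15,20): clear
  midpoint (9/2,17/2) outside
  → clear
Obstacle 2 [(0,9) (7,0) (9,4) (11,10) (10,11)]:
  edge (0,9)–(7,0): crosses AB
  edge (7,0)–(9,4): clear
  edge (9,4)–(11,10): clear
  edge (11,10)–(10,11): clear
  edge (10,11)–(0,9): crosses AB
  → BLOCKED
Obstacle 3 [(1,16) (9,15) (10,22) (8,22)]:
  edge (1,16)–(9,15): clear
  edge (9,15)–(10,22): clear
  edge (10,22)–(8,22): clear
  edge (8,22)–(1,16): clear
  midpoint (9/2,17/2) outside
  → clear
Obstacle 4 [(15,8) (19,2) (24,0) (24,9) (16,9)]:
  edge (15,8)–(19,2): clear
  edge (19,2)–(24,0): clear
  edge (24,0)–(24,9): clear
  edge (24,9)–(16,9): clear
  edge (16,9)–(15,8): clear
  midpoint (9/2,17/2) outside
  → clear

BLOCKED by obstacle 2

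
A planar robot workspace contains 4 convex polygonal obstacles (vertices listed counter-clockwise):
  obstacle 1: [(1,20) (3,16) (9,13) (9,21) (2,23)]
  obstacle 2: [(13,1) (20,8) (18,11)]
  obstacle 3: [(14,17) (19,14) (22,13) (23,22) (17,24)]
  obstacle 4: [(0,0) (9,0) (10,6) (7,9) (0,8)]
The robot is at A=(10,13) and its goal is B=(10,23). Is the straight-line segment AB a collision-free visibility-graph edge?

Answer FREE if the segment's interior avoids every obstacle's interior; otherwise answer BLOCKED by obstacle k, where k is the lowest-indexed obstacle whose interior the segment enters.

FREE

Obstacle 1 [(1,20) (3,16) (9,13) (9,21) (2,23)]:
  edge (1,20)–(3,16): clear
  edge (3,16)–(9,13): clear
  edge (9,13)–(9,21): clear
  edge (9,21)–(2,23): clear
  edge (2,23)–(1,20): clear
  midpoint (10,18) outside
  → clear
Obstacle 2 [(13,1) (20,8) (18,11)]:
  edge (13,1)–(20,8): clear
  edge (20,8)–(18,11): clear
  edge (18,11)–(13,1): clear
  midpoint (10,18) outside
  → clear
Obstacle 3 [(14,17) (19,14) (22,13) (23,22) (17,24)]:
  edge (14,17)–(19,14): clear
  edge (19,14)–(22,13): clear
  edge (22,13)–(23,22): clear
  edge (23,22)–(17,24): clear
  edge (17,24)–(14,17): clear
  midpoint (10,18) outside
  → clear
Obstacle 4 [(0,0) (9,0) (10,6) (7,9) (0,8)]:
  edge (0,0)–(9,0): clear
  edge (9,0)–(10,6): clear
  edge (10,6)–(7,9): clear
  edge (7,9)–(0,8): clear
  edge (0,8)–(0,0): clear
  midpoint (10,18) outside
  → clear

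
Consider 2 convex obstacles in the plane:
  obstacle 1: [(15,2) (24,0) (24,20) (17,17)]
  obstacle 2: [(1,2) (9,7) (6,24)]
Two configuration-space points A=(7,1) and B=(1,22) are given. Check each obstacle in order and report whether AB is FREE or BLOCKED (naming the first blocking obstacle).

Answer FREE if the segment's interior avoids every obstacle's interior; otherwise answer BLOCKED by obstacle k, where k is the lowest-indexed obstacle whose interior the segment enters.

BLOCKED by obstacle 2

Obstacle 1 [(15,2) (24,0) (24,20) (17,17)]:
  edge (15,2)–(24,0): clear
  edge (24,0)–(24,20): clear
  edge (24,20)–(17,17): clear
  edge (17,17)–(15,2): clear
  midpoint (4,23/2) outside
  → clear
Obstacle 2 [(1,2) (9,7) (6,24)]:
  edge (1,2)–(9,7): crosses AB
  edge (9,7)–(6,24): clear
  edge (6,24)–(1,2): crosses AB
  → BLOCKED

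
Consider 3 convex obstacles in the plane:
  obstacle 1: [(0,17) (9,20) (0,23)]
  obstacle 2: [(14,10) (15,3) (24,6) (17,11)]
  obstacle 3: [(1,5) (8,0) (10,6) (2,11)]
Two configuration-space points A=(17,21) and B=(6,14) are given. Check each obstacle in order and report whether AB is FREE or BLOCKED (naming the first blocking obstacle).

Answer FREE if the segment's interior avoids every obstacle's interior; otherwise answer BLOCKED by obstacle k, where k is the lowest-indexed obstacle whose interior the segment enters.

Obstacle 1 [(0,17) (9,20) (0,23)]:
  edge (0,17)–(9,20): clear
  edge (9,20)–(0,23): clear
  edge (0,23)–(0,17): clear
  midpoint (23/2,35/2) outside
  → clear
Obstacle 2 [(14,10) (15,3) (24,6) (17,11)]:
  edge (14,10)–(15,3): clear
  edge (15,3)–(24,6): clear
  edge (24,6)–(17,11): clear
  edge (17,11)–(14,10): clear
  midpoint (23/2,35/2) outside
  → clear
Obstacle 3 [(1,5) (8,0) (10,6) (2,11)]:
  edge (1,5)–(8,0): clear
  edge (8,0)–(10,6): clear
  edge (10,6)–(2,11): clear
  edge (2,11)–(1,5): clear
  midpoint (23/2,35/2) outside
  → clear

FREE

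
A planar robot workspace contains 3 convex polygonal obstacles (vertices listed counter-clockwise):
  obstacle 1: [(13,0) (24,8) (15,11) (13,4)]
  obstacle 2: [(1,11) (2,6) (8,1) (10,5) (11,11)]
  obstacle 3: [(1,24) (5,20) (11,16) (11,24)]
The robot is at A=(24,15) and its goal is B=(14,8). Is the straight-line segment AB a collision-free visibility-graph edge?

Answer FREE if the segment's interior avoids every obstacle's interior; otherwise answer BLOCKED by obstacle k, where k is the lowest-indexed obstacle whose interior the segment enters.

Obstacle 1 [(13,0) (24,8) (15,11) (13,4)]:
  edge (13,0)–(24,8): clear
  edge (24,8)–(15,11): crosses AB
  edge (15,11)–(13,4): crosses AB
  edge (13,4)–(13,0): clear
  → BLOCKED
Obstacle 2 [(1,11) (2,6) (8,1) (10,5) (11,11)]:
  edge (1,11)–(2,6): clear
  edge (2,6)–(8,1): clear
  edge (8,1)–(10,5): clear
  edge (10,5)–(11,11): clear
  edge (11,11)–(1,11): clear
  midpoint (19,23/2) outside
  → clear
Obstacle 3 [(1,24) (5,20) (11,16) (11,24)]:
  edge (1,24)–(5,20): clear
  edge (5,20)–(11,16): clear
  edge (11,16)–(11,24): clear
  edge (11,24)–(1,24): clear
  midpoint (19,23/2) outside
  → clear

BLOCKED by obstacle 1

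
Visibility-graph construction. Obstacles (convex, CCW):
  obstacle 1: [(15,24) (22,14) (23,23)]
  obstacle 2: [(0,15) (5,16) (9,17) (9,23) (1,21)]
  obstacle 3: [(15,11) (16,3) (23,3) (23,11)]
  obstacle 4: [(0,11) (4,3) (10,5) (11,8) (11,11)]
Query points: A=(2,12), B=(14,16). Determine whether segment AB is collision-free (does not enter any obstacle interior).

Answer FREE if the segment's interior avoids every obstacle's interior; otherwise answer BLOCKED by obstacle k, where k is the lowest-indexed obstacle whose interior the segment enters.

Obstacle 1 [(15,24) (22,14) (23,23)]:
  edge (15,24)–(22,14): clear
  edge (22,14)–(23,23): clear
  edge (23,23)–(15,24): clear
  midpoint (8,14) outside
  → clear
Obstacle 2 [(0,15) (5,16) (9,17) (9,23) (1,21)]:
  edge (0,15)–(5,16): clear
  edge (5,16)–(9,17): clear
  edge (9,17)–(9,23): clear
  edge (9,23)–(1,21): clear
  edge (1,21)–(0,15): clear
  midpoint (8,14) outside
  → clear
Obstacle 3 [(15,11) (16,3) (23,3) (23,11)]:
  edge (15,11)–(16,3): clear
  edge (16,3)–(23,3): clear
  edge (23,3)–(23,11): clear
  edge (23,11)–(15,11): clear
  midpoint (8,14) outside
  → clear
Obstacle 4 [(0,11) (4,3) (10,5) (11,8) (11,11)]:
  edge (0,11)–(4,3): clear
  edge (4,3)–(10,5): clear
  edge (10,5)–(11,8): clear
  edge (11,8)–(11,11): clear
  edge (11,11)–(0,11): clear
  midpoint (8,14) outside
  → clear

FREE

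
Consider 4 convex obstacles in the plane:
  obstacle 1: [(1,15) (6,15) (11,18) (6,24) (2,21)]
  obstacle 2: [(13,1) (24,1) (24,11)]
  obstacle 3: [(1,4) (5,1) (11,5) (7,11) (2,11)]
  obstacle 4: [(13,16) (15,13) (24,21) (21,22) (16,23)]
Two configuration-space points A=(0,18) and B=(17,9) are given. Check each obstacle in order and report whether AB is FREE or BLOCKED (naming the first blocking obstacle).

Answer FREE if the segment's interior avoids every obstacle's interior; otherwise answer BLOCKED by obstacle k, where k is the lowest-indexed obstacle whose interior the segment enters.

BLOCKED by obstacle 1

Obstacle 1 [(1,15) (6,15) (11,18) (6,24) (2,21)]:
  edge (1,15)–(6,15): crosses AB
  edge (6,15)–(11,18): clear
  edge (11,18)–(6,24): clear
  edge (6,24)–(2,21): clear
  edge (2,21)–(1,15): crosses AB
  → BLOCKED
Obstacle 2 [(13,1) (24,1) (24,11)]:
  edge (13,1)–(24,1): clear
  edge (24,1)–(24,11): clear
  edge (24,11)–(13,1): clear
  midpoint (17/2,27/2) outside
  → clear
Obstacle 3 [(1,4) (5,1) (11,5) (7,11) (2,11)]:
  edge (1,4)–(5,1): clear
  edge (5,1)–(11,5): clear
  edge (11,5)–(7,11): clear
  edge (7,11)–(2,11): clear
  edge (2,11)–(1,4): clear
  midpoint (17/2,27/2) outside
  → clear
Obstacle 4 [(13,16) (15,13) (24,21) (21,22) (16,23)]:
  edge (13,16)–(15,13): clear
  edge (15,13)–(24,21): clear
  edge (24,21)–(21,22): clear
  edge (21,22)–(16,23): clear
  edge (16,23)–(13,16): clear
  midpoint (17/2,27/2) outside
  → clear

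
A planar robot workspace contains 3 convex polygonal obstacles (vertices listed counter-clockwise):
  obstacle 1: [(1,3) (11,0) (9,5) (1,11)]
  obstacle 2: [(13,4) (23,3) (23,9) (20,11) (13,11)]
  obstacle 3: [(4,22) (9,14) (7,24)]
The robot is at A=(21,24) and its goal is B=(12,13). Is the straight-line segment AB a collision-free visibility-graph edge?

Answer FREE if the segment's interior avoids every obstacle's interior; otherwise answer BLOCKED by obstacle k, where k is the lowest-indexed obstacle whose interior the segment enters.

FREE

Obstacle 1 [(1,3) (11,0) (9,5) (1,11)]:
  edge (1,3)–(11,0): clear
  edge (11,0)–(9,5): clear
  edge (9,5)–(1,11): clear
  edge (1,11)–(1,3): clear
  midpoint (33/2,37/2) outside
  → clear
Obstacle 2 [(13,4) (23,3) (23,9) (20,11) (13,11)]:
  edge (13,4)–(23,3): clear
  edge (23,3)–(23,9): clear
  edge (23,9)–(20,11): clear
  edge (20,11)–(13,11): clear
  edge (13,11)–(13,4): clear
  midpoint (33/2,37/2) outside
  → clear
Obstacle 3 [(4,22) (9,14) (7,24)]:
  edge (4,22)–(9,14): clear
  edge (9,14)–(7,24): clear
  edge (7,24)–(4,22): clear
  midpoint (33/2,37/2) outside
  → clear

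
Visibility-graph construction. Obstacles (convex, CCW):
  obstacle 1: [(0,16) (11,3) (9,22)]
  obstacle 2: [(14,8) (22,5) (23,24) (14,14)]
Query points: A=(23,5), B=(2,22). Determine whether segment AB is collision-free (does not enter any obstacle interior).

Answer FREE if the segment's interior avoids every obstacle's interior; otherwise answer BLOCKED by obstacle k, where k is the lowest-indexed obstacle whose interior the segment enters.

BLOCKED by obstacle 1

Obstacle 1 [(0,16) (11,3) (9,22)]:
  edge (0,16)–(11,3): clear
  edge (11,3)–(9,22): crosses AB
  edge (9,22)–(0,16): crosses AB
  → BLOCKED
Obstacle 2 [(14,8) (22,5) (23,24) (14,14)]:
  edge (14,8)–(22,5): clear
  edge (22,5)–(23,24): crosses AB
  edge (23,24)–(14,14): clear
  edge (14,14)–(14,8): crosses AB
  → BLOCKED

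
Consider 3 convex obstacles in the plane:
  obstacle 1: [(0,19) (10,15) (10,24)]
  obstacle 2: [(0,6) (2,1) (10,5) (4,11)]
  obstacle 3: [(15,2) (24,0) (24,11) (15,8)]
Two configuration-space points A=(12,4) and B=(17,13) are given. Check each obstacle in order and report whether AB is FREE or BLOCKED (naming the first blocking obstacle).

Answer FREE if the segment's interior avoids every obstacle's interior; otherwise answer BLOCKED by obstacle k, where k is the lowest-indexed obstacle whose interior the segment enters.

FREE

Obstacle 1 [(0,19) (10,15) (10,24)]:
  edge (0,19)–(10,15): clear
  edge (10,15)–(10,24): clear
  edge (10,24)–(0,19): clear
  midpoint (29/2,17/2) outside
  → clear
Obstacle 2 [(0,6) (2,1) (10,5) (4,11)]:
  edge (0,6)–(2,1): clear
  edge (2,1)–(10,5): clear
  edge (10,5)–(4,11): clear
  edge (4,11)–(0,6): clear
  midpoint (29/2,17/2) outside
  → clear
Obstacle 3 [(15,2) (24,0) (24,11) (15,8)]:
  edge (15,2)–(24,0): clear
  edge (24,0)–(24,11): clear
  edge (24,11)–(15,8): clear
  edge (15,8)–(15,2): clear
  midpoint (29/2,17/2) outside
  → clear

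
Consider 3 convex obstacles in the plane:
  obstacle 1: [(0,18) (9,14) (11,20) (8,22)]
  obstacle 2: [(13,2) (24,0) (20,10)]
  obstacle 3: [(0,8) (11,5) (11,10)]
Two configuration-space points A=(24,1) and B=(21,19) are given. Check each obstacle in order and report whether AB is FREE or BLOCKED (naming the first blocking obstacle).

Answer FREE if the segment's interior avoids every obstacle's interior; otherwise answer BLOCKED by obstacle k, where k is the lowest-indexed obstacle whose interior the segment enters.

Obstacle 1 [(0,18) (9,14) (11,20) (8,22)]:
  edge (0,18)–(9,14): clear
  edge (9,14)–(11,20): clear
  edge (11,20)–(8,22): clear
  edge (8,22)–(0,18): clear
  midpoint (45/2,10) outside
  → clear
Obstacle 2 [(13,2) (24,0) (20,10)]:
  edge (13,2)–(24,0): clear
  edge (24,0)–(20,10): clear
  edge (20,10)–(13,2): clear
  midpoint (45/2,10) outside
  → clear
Obstacle 3 [(0,8) (11,5) (11,10)]:
  edge (0,8)–(11,5): clear
  edge (11,5)–(11,10): clear
  edge (11,10)–(0,8): clear
  midpoint (45/2,10) outside
  → clear

FREE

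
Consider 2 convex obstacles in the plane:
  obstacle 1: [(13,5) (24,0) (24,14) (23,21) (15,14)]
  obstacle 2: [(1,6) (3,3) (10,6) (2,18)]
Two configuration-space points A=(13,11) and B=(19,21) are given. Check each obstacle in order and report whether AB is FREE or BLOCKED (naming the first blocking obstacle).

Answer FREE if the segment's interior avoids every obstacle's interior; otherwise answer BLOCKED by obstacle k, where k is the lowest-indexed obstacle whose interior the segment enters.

FREE

Obstacle 1 [(13,5) (24,0) (24,14) (23,21) (15,14)]:
  edge (13,5)–(24,0): clear
  edge (24,0)–(24,14): clear
  edge (24,14)–(23,21): clear
  edge (23,21)–(15,14): clear
  edge (15,14)–(13,5): clear
  midpoint (16,16) outside
  → clear
Obstacle 2 [(1,6) (3,3) (10,6) (2,18)]:
  edge (1,6)–(3,3): clear
  edge (3,3)–(10,6): clear
  edge (10,6)–(2,18): clear
  edge (2,18)–(1,6): clear
  midpoint (16,16) outside
  → clear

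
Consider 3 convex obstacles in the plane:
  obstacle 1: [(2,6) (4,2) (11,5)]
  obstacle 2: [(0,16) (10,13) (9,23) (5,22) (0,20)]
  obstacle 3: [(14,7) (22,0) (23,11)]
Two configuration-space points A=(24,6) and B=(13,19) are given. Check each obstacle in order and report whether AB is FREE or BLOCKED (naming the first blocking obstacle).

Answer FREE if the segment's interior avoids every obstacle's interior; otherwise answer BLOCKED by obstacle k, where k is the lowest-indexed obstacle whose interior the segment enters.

BLOCKED by obstacle 3

Obstacle 1 [(2,6) (4,2) (11,5)]:
  edge (2,6)–(4,2): clear
  edge (4,2)–(11,5): clear
  edge (11,5)–(2,6): clear
  midpoint (37/2,25/2) outside
  → clear
Obstacle 2 [(0,16) (10,13) (9,23) (5,22) (0,20)]:
  edge (0,16)–(10,13): clear
  edge (10,13)–(9,23): clear
  edge (9,23)–(5,22): clear
  edge (5,22)–(0,20): clear
  edge (0,20)–(0,16): clear
  midpoint (37/2,25/2) outside
  → clear
Obstacle 3 [(14,7) (22,0) (23,11)]:
  edge (14,7)–(22,0): clear
  edge (22,0)–(23,11): crosses AB
  edge (23,11)–(14,7): crosses AB
  → BLOCKED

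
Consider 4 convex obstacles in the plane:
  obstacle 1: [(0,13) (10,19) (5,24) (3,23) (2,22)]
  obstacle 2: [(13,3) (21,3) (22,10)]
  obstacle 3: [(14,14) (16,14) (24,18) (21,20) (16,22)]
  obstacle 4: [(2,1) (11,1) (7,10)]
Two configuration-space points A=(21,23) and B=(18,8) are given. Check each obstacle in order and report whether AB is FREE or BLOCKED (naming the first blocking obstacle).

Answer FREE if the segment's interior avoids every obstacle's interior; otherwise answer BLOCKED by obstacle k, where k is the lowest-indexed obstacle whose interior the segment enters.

Obstacle 1 [(0,13) (10,19) (5,24) (3,23) (2,22)]:
  edge (0,13)–(10,19): clear
  edge (10,19)–(5,24): clear
  edge (5,24)–(3,23): clear
  edge (3,23)–(2,22): clear
  edge (2,22)–(0,13): clear
  midpoint (39/2,31/2) outside
  → clear
Obstacle 2 [(13,3) (21,3) (22,10)]:
  edge (13,3)–(21,3): clear
  edge (21,3)–(22,10): clear
  edge (22,10)–(13,3): clear
  midpoint (39/2,31/2) outside
  → clear
Obstacle 3 [(14,14) (16,14) (24,18) (21,20) (16,22)]:
  edge (14,14)–(16,14): clear
  edge (16,14)–(24,18): crosses AB
  edge (24,18)–(21,20): clear
  edge (21,20)–(16,22): crosses AB
  edge (16,22)–(14,14): clear
  → BLOCKED
Obstacle 4 [(2,1) (11,1) (7,10)]:
  edge (2,1)–(11,1): clear
  edge (11,1)–(7,10): clear
  edge (7,10)–(2,1): clear
  midpoint (39/2,31/2) outside
  → clear

BLOCKED by obstacle 3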